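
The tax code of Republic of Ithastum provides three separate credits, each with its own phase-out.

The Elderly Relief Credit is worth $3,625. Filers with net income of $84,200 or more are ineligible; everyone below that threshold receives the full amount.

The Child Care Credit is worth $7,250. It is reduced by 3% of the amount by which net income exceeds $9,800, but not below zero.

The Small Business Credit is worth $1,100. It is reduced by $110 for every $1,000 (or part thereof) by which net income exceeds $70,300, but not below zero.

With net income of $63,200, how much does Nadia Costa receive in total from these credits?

Elderly Relief Credit: $63,200 is below the $84,200 cutoff, so the full $3,625 applies.
Child Care Credit: 3% of the $53,400 excess over $9,800 is $1,602; credit = $7,250 − $1,602 = $5,648.
Small Business Credit: $63,200 is at or below the $70,300 threshold, so the full $1,100 applies.
Total: $3,625 + $5,648 + $1,100 = $10,373.

$10,373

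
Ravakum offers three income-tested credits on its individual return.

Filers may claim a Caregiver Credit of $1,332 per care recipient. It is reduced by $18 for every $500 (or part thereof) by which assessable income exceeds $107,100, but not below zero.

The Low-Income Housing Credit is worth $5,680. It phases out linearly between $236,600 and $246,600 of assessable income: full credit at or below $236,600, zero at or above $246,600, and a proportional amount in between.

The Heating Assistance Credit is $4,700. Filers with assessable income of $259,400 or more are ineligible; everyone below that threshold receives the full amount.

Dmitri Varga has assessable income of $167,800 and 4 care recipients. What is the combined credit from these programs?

$13,512

Caregiver Credit: base = 4 × $1,332 = $5,328. income exceeds $107,100 by $60,700, which is 122 full-or-partial $500 increments; reduction = 122 × $18 = $2,196, leaving $3,132.
Low-Income Housing Credit: $167,800 is at or below the $236,600 threshold, so the full $5,680 applies.
Heating Assistance Credit: $167,800 is below the $259,400 cutoff, so the full $4,700 applies.
Total: $3,132 + $5,680 + $4,700 = $13,512.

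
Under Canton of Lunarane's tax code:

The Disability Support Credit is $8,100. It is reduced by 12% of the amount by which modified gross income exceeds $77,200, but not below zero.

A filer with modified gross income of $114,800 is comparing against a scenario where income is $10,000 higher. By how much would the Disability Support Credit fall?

$1,200

At $114,800 — 12% of the $37,600 excess over $77,200 is $4,512; credit = $8,100 − $4,512 = $3,588.
At $124,800 — 12% of the $47,600 excess over $77,200 is $5,712; credit = $8,100 − $5,712 = $2,388.
Lost: $3,588 − $2,388 = $1,200.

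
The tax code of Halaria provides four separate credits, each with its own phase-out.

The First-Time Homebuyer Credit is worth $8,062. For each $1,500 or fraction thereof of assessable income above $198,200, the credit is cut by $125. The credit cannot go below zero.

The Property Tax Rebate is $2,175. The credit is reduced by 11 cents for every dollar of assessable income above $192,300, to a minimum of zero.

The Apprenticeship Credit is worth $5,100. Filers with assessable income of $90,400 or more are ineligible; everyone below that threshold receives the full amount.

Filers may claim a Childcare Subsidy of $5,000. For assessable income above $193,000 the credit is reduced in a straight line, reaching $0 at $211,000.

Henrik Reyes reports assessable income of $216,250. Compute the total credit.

$6,437

First-Time Homebuyer Credit: income exceeds $198,200 by $18,050, which is 13 full-or-partial $1,500 increments; reduction = 13 × $125 = $1,625, leaving $6,437.
Property Tax Rebate: 11% of the $23,950 excess over $192,300 is $2,634.50 ≥ base, so the credit is $0.
Apprenticeship Credit: $216,250 meets or exceeds the $90,400 cutoff, so the credit is $0.
Childcare Subsidy: $216,250 is at or above $211,000, so the credit is $0.
Total: $6,437 + $0 + $0 + $0 = $6,437.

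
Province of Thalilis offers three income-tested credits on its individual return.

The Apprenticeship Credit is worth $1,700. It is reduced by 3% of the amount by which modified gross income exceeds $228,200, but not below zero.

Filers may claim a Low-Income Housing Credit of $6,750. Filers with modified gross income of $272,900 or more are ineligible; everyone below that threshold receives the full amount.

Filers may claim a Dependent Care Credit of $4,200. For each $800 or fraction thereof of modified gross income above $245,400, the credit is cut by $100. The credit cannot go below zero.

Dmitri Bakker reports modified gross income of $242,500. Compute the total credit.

$12,221

Apprenticeship Credit: 3% of the $14,300 excess over $228,200 is $429; credit = $1,700 − $429 = $1,271.
Low-Income Housing Credit: $242,500 is below the $272,900 cutoff, so the full $6,750 applies.
Dependent Care Credit: $242,500 is at or below the $245,400 threshold, so the full $4,200 applies.
Total: $1,271 + $6,750 + $4,200 = $12,221.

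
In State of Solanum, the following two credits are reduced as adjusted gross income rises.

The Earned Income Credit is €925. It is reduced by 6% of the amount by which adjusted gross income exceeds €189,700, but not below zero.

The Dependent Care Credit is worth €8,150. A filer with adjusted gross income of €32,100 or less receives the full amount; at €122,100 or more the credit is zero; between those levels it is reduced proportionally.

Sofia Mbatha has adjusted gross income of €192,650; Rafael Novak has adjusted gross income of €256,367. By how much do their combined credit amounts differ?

Sofia (€192,650): Earned Income Credit: 6% of the €2,950 excess over €189,700 is €177; credit = €925 − €177 = €748. Dependent Care Credit: €192,650 is at or above €122,100, so the credit is €0. total €748 + €0 = €748
Rafael (€256,367): Earned Income Credit: 6% of the €66,667 excess over €189,700 is €4,000.02 ≥ base, so the credit is €0. Dependent Care Credit: €256,367 is at or above €122,100, so the credit is €0. total €0 + €0 = €0
Difference: |€748 − €0| = €748.

€748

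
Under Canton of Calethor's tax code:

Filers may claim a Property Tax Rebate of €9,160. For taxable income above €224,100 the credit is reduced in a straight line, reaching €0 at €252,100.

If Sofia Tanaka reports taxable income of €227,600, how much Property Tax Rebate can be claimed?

Property Tax Rebate: €227,600 is €3,500 into a €28,000 phase-out range, leaving 24,500/28,000 of the credit: €9,160 × 24,500/28,000 = €8,015.

€8,015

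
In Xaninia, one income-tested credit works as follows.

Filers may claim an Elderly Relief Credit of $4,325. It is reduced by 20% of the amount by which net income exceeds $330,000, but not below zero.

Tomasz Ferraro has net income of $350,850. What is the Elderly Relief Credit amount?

$155

Elderly Relief Credit: 20% of the $20,850 excess over $330,000 is $4,170; credit = $4,325 − $4,170 = $155.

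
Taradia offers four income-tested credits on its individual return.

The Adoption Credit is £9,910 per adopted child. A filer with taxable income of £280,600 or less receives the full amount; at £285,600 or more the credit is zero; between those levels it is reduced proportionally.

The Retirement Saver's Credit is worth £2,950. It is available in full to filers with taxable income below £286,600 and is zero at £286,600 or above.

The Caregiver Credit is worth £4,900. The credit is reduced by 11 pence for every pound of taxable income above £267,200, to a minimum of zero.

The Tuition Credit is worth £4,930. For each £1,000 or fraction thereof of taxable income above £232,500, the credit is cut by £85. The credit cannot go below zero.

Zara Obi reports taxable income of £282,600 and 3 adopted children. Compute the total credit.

Adoption Credit: base = 3 × £9,910 = £29,730. £282,600 is £2,000 into a £5,000 phase-out range, leaving 3,000/5,000 of the credit: £29,730 × 3,000/5,000 = £17,838.
Retirement Saver's Credit: £282,600 is below the £286,600 cutoff, so the full £2,950 applies.
Caregiver Credit: 11% of the £15,400 excess over £267,200 is £1,694; credit = £4,900 − £1,694 = £3,206.
Tuition Credit: income exceeds £232,500 by £50,100, which is 51 full-or-partial £1,000 increments; reduction = 51 × £85 = £4,335, leaving £595.
Total: £17,838 + £2,950 + £3,206 + £595 = £24,589.

£24,589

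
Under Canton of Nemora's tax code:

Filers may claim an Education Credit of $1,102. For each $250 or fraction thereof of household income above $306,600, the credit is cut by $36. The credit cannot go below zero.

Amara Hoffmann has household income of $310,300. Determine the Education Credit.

$562

Education Credit: income exceeds $306,600 by $3,700, which is 15 full-or-partial $250 increments; reduction = 15 × $36 = $540, leaving $562.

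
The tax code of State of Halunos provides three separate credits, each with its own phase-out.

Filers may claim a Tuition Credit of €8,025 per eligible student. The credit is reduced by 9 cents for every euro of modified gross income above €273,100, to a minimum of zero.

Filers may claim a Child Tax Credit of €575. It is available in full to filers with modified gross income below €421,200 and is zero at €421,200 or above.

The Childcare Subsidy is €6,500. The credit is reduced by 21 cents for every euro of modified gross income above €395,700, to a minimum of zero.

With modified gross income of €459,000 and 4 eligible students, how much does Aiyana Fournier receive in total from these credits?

€15,369

Tuition Credit: base = 4 × €8,025 = €32,100. 9% of the €185,900 excess over €273,100 is €16,731; credit = €32,100 − €16,731 = €15,369.
Child Tax Credit: €459,000 meets or exceeds the €421,200 cutoff, so the credit is €0.
Childcare Subsidy: 21% of the €63,300 excess over €395,700 is €13,293 ≥ base, so the credit is €0.
Total: €15,369 + €0 + €0 = €15,369.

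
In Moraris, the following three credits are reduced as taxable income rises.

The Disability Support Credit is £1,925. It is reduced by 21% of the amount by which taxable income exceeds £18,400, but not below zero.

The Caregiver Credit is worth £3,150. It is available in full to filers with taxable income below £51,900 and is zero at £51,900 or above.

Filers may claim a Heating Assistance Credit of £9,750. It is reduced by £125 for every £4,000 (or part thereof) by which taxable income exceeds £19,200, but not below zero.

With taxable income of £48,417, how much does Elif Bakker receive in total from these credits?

Disability Support Credit: 21% of the £30,017 excess over £18,400 is £6,303.57 ≥ base, so the credit is £0.
Caregiver Credit: £48,417 is below the £51,900 cutoff, so the full £3,150 applies.
Heating Assistance Credit: income exceeds £19,200 by £29,217, which is 8 full-or-partial £4,000 increments; reduction = 8 × £125 = £1,000, leaving £8,750.
Total: £0 + £3,150 + £8,750 = £11,900.

£11,900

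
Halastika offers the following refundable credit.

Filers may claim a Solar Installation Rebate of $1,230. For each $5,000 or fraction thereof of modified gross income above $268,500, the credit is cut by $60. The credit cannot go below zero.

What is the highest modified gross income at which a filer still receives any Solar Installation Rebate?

$368,500

After 20 increments the reduction is 20 × $60 = $1,200, leaving $30; one more increment wipes it out. Increment 20 ends at excess 20 × $5,000 = $100,000, so the highest qualifying income is $268,500 + $100,000 = $368,500.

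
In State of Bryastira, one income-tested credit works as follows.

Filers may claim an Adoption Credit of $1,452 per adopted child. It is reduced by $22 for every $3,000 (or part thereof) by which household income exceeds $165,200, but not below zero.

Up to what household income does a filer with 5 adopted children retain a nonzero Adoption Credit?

Full credit = 5 × $1,452 = $7,260.
After 329 increments the reduction is 329 × $22 = $7,238, leaving $22; one more increment wipes it out. Increment 329 ends at excess 329 × $3,000 = $987,000, so the highest qualifying income is $165,200 + $987,000 = $1,152,200.

$1,152,200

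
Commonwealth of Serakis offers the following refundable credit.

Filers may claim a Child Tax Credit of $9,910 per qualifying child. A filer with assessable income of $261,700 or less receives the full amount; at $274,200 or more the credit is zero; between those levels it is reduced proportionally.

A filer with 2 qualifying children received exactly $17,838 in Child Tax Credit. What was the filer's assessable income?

Full credit = 2 × $9,910 = $19,820.
$17,838 is 17,838/19,820 of the full $19,820, so 1,982/19,820 of the $12,500 range has been used: income = $261,700 + $12,500 × 1,982/19,820 = $262,950.

$262,950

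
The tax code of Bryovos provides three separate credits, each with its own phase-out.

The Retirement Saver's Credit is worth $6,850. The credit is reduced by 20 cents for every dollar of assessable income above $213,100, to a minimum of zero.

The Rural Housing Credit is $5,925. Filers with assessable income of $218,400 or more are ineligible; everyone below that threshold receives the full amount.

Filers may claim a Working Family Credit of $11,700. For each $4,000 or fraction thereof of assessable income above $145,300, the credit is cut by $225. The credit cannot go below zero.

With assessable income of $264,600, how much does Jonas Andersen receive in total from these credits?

Retirement Saver's Credit: 20% of the $51,500 excess over $213,100 is $10,300 ≥ base, so the credit is $0.
Rural Housing Credit: $264,600 meets or exceeds the $218,400 cutoff, so the credit is $0.
Working Family Credit: income exceeds $145,300 by $119,300, which is 30 full-or-partial $4,000 increments; reduction = 30 × $225 = $6,750, leaving $4,950.
Total: $0 + $0 + $4,950 = $4,950.

$4,950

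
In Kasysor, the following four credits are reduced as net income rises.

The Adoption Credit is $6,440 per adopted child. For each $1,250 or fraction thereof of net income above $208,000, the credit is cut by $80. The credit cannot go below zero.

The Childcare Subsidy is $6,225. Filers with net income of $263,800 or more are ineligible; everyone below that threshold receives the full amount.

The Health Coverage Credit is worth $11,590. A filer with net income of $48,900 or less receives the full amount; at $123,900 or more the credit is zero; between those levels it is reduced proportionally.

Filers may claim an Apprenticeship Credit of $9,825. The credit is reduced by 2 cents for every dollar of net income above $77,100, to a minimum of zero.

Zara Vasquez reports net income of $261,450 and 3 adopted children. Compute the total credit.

$28,243

Adoption Credit: base = 3 × $6,440 = $19,320. income exceeds $208,000 by $53,450, which is 43 full-or-partial $1,250 increments; reduction = 43 × $80 = $3,440, leaving $15,880.
Childcare Subsidy: $261,450 is below the $263,800 cutoff, so the full $6,225 applies.
Health Coverage Credit: $261,450 is at or above $123,900, so the credit is $0.
Apprenticeship Credit: 2% of the $184,350 excess over $77,100 is $3,687; credit = $9,825 − $3,687 = $6,138.
Total: $15,880 + $6,225 + $0 + $6,138 = $28,243.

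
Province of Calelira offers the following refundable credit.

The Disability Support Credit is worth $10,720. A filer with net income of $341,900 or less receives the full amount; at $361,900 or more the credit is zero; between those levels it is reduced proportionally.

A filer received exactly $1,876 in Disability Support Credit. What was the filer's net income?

$358,400

$1,876 is 1,876/10,720 of the full $10,720, so 8,844/10,720 of the $20,000 range has been used: income = $341,900 + $20,000 × 8,844/10,720 = $358,400.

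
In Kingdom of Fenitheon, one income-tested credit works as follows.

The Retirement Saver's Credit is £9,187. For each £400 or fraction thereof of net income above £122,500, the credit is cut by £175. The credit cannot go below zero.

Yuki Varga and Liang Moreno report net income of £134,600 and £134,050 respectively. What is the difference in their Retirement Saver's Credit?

£350

Yuki (£134,600): Retirement Saver's Credit: income exceeds £122,500 by £12,100, which is 31 full-or-partial £400 increments; reduction = 31 × £175 = £5,425, leaving £3,762.
Liang (£134,050): Retirement Saver's Credit: income exceeds £122,500 by £11,550, which is 29 full-or-partial £400 increments; reduction = 29 × £175 = £5,075, leaving £4,112.
Difference: |£3,762 − £4,112| = £350.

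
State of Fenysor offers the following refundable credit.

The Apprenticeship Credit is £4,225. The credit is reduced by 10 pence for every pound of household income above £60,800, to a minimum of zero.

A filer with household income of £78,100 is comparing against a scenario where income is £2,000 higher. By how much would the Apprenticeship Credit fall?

At £78,100 — 10% of the £17,300 excess over £60,800 is £1,730; credit = £4,225 − £1,730 = £2,495.
At £80,100 — 10% of the £19,300 excess over £60,800 is £1,930; credit = £4,225 − £1,930 = £2,295.
Lost: £2,495 − £2,295 = £200.

£200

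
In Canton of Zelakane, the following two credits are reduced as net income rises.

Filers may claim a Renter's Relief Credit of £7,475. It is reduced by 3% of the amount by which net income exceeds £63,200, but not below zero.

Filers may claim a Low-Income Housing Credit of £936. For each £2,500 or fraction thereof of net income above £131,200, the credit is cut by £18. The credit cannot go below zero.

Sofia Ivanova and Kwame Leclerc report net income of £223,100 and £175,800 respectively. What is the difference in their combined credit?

£1,761

Sofia (£223,100): Renter's Relief Credit: 3% of the £159,900 excess over £63,200 is £4,797; credit = £7,475 − £4,797 = £2,678. Low-Income Housing Credit: income exceeds £131,200 by £91,900, which is 37 full-or-partial £2,500 increments; reduction = 37 × £18 = £666, leaving £270. total £2,678 + £270 = £2,948
Kwame (£175,800): Renter's Relief Credit: 3% of the £112,600 excess over £63,200 is £3,378; credit = £7,475 − £3,378 = £4,097. Low-Income Housing Credit: income exceeds £131,200 by £44,600, which is 18 full-or-partial £2,500 increments; reduction = 18 × £18 = £324, leaving £612. total £4,097 + £612 = £4,709
Difference: |£2,948 − £4,709| = £1,761.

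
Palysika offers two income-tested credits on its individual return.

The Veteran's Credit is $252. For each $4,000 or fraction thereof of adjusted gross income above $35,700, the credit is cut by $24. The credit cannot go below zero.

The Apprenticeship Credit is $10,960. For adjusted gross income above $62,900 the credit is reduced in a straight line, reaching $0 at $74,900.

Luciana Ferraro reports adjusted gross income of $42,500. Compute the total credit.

$11,164

Veteran's Credit: income exceeds $35,700 by $6,800, which is 2 full-or-partial $4,000 increments; reduction = 2 × $24 = $48, leaving $204.
Apprenticeship Credit: $42,500 is at or below the $62,900 threshold, so the full $10,960 applies.
Total: $204 + $10,960 = $11,164.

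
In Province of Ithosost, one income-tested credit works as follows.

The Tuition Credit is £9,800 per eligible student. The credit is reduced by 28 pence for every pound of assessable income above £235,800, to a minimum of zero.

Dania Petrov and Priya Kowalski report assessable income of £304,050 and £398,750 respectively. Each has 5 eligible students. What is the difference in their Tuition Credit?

£26,516

Dania (£304,050): Tuition Credit: base = 5 × £9,800 = £49,000. 28% of the £68,250 excess over £235,800 is £19,110; credit = £49,000 − £19,110 = £29,890.
Priya (£398,750): Tuition Credit: base = 5 × £9,800 = £49,000. 28% of the £162,950 excess over £235,800 is £45,626; credit = £49,000 − £45,626 = £3,374.
Difference: |£29,890 − £3,374| = £26,516.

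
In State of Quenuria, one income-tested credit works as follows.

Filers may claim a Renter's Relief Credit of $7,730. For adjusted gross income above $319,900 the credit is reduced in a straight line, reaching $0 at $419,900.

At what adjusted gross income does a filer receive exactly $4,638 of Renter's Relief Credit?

$359,900

$4,638 is 4,638/7,730 of the full $7,730, so 3,092/7,730 of the $100,000 range has been used: income = $319,900 + $100,000 × 3,092/7,730 = $359,900.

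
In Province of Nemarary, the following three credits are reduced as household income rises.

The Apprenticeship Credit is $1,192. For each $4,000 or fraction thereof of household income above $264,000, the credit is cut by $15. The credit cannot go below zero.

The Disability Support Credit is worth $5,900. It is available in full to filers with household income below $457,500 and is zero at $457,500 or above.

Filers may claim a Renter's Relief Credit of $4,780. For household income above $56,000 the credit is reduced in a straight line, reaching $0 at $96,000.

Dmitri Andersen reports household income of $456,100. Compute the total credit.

$6,357

Apprenticeship Credit: income exceeds $264,000 by $192,100, which is 49 full-or-partial $4,000 increments; reduction = 49 × $15 = $735, leaving $457.
Disability Support Credit: $456,100 is below the $457,500 cutoff, so the full $5,900 applies.
Renter's Relief Credit: $456,100 is at or above $96,000, so the credit is $0.
Total: $457 + $5,900 + $0 = $6,357.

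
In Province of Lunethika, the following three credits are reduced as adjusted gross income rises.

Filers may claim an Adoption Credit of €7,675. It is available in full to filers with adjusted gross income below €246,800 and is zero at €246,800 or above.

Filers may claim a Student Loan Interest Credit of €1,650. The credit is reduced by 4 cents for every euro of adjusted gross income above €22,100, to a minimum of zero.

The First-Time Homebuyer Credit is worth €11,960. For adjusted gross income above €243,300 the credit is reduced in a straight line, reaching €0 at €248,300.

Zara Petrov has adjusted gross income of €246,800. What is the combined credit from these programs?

Adoption Credit: €246,800 meets or exceeds the €246,800 cutoff, so the credit is €0.
Student Loan Interest Credit: 4% of the €224,700 excess over €22,100 is €8,988 ≥ base, so the credit is €0.
First-Time Homebuyer Credit: €246,800 is €3,500 into a €5,000 phase-out range, leaving 1,500/5,000 of the credit: €11,960 × 1,500/5,000 = €3,588.
Total: €0 + €0 + €3,588 = €3,588.

€3,588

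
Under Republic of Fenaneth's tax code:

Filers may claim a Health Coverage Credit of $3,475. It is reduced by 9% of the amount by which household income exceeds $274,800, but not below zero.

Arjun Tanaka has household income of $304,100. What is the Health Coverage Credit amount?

$838

Health Coverage Credit: 9% of the $29,300 excess over $274,800 is $2,637; credit = $3,475 − $2,637 = $838.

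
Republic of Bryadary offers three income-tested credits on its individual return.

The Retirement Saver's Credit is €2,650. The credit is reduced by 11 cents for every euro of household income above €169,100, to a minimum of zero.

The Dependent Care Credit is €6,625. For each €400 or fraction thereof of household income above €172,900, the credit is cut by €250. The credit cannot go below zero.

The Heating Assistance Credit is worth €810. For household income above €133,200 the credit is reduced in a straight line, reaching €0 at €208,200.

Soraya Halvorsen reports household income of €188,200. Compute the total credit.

Retirement Saver's Credit: 11% of the €19,100 excess over €169,100 is €2,101; credit = €2,650 − €2,101 = €549.
Dependent Care Credit: income exceeds €172,900 by €15,300 → 39 increments × €250 = €9,750 ≥ base, so the credit is €0.
Heating Assistance Credit: €188,200 is €55,000 into a €75,000 phase-out range, leaving 20,000/75,000 of the credit: €810 × 20,000/75,000 = €216.
Total: €549 + €0 + €216 = €765.

€765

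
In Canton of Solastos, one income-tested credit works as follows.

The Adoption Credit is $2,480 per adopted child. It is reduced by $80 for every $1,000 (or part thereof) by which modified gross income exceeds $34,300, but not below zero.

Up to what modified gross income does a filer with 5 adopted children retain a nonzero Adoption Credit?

Full credit = 5 × $2,480 = $12,400.
After 154 increments the reduction is 154 × $80 = $12,320, leaving $80; one more increment wipes it out. Increment 154 ends at excess 154 × $1,000 = $154,000, so the highest qualifying income is $34,300 + $154,000 = $188,300.

$188,300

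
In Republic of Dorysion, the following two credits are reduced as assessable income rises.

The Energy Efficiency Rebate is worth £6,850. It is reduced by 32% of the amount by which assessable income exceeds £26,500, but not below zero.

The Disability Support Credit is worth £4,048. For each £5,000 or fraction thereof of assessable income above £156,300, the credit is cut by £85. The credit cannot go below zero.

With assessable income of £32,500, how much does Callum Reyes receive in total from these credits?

Energy Efficiency Rebate: 32% of the £6,000 excess over £26,500 is £1,920; credit = £6,850 − £1,920 = £4,930.
Disability Support Credit: £32,500 is at or below the £156,300 threshold, so the full £4,048 applies.
Total: £4,930 + £4,048 = £8,978.

£8,978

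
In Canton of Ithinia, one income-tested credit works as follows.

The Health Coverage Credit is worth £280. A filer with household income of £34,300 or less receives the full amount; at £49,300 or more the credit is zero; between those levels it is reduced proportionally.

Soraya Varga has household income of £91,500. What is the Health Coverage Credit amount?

Health Coverage Credit: £91,500 is at or above £49,300, so the credit is £0.

£0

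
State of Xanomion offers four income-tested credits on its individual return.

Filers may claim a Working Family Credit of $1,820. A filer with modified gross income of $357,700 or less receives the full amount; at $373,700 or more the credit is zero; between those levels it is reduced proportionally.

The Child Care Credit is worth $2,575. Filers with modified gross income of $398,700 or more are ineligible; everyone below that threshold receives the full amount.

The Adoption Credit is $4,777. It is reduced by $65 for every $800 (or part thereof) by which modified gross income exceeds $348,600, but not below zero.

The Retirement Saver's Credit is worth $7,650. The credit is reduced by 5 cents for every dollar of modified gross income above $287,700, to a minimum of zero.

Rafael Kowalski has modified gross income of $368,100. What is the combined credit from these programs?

Working Family Credit: $368,100 is $10,400 into a $16,000 phase-out range, leaving 5,600/16,000 of the credit: $1,820 × 5,600/16,000 = $637.
Child Care Credit: $368,100 is below the $398,700 cutoff, so the full $2,575 applies.
Adoption Credit: income exceeds $348,600 by $19,500, which is 25 full-or-partial $800 increments; reduction = 25 × $65 = $1,625, leaving $3,152.
Retirement Saver's Credit: 5% of the $80,400 excess over $287,700 is $4,020; credit = $7,650 − $4,020 = $3,630.
Total: $637 + $2,575 + $3,152 + $3,630 = $9,994.

$9,994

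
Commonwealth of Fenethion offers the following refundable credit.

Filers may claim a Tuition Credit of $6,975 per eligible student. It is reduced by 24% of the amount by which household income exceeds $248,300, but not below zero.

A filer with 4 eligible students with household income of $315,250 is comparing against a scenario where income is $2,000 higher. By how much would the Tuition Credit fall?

$480

At $315,250 — base = 4 × $6,975 = $27,900. 24% of the $66,950 excess over $248,300 is $16,068; credit = $27,900 − $16,068 = $11,832.
At $317,250 — base = 4 × $6,975 = $27,900. 24% of the $68,950 excess over $248,300 is $16,548; credit = $27,900 − $16,548 = $11,352.
Lost: $11,832 − $11,352 = $480.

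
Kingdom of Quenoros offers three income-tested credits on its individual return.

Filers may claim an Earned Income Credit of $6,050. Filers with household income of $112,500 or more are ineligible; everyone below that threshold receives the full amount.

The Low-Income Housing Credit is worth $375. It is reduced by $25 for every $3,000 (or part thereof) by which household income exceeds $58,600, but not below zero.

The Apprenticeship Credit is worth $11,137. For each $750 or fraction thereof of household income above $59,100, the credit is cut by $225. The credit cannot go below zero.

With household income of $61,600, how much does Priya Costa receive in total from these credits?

$16,637

Earned Income Credit: $61,600 is below the $112,500 cutoff, so the full $6,050 applies.
Low-Income Housing Credit: income exceeds $58,600 by $3,000, which is 1 full-or-partial $3,000 increment; reduction = 1 × $25 = $25, leaving $350.
Apprenticeship Credit: income exceeds $59,100 by $2,500, which is 4 full-or-partial $750 increments; reduction = 4 × $225 = $900, leaving $10,237.
Total: $6,050 + $350 + $10,237 = $16,637.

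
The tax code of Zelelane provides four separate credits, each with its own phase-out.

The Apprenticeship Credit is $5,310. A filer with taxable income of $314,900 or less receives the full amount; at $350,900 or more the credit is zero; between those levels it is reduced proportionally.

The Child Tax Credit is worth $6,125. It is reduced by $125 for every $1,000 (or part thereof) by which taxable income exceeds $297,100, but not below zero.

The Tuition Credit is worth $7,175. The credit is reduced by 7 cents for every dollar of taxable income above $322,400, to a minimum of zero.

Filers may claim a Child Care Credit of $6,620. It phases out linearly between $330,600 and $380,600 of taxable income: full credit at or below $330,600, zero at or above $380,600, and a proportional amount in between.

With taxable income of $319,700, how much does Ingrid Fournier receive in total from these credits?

$21,647

Apprenticeship Credit: $319,700 is $4,800 into a $36,000 phase-out range, leaving 31,200/36,000 of the credit: $5,310 × 31,200/36,000 = $4,602.
Child Tax Credit: income exceeds $297,100 by $22,600, which is 23 full-or-partial $1,000 increments; reduction = 23 × $125 = $2,875, leaving $3,250.
Tuition Credit: $319,700 is at or below the $322,400 threshold, so the full $7,175 applies.
Child Care Credit: $319,700 is at or below the $330,600 threshold, so the full $6,620 applies.
Total: $4,602 + $3,250 + $7,175 + $6,620 = $21,647.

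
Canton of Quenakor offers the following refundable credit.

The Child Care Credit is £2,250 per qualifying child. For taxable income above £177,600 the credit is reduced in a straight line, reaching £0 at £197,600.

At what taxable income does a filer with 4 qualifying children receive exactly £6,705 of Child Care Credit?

£182,700

Full credit = 4 × £2,250 = £9,000.
£6,705 is 6,705/9,000 of the full £9,000, so 2,295/9,000 of the £20,000 range has been used: income = £177,600 + £20,000 × 2,295/9,000 = £182,700.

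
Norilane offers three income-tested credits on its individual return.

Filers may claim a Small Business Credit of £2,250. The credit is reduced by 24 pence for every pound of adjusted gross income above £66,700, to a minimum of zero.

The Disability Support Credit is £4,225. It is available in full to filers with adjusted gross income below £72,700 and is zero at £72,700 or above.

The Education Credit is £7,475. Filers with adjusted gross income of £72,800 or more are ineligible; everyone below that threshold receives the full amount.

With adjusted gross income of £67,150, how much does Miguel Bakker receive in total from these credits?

£13,842

Small Business Credit: 24% of the £450 excess over £66,700 is £108; credit = £2,250 − £108 = £2,142.
Disability Support Credit: £67,150 is below the £72,700 cutoff, so the full £4,225 applies.
Education Credit: £67,150 is below the £72,800 cutoff, so the full £7,475 applies.
Total: £2,142 + £4,225 + £7,475 = £13,842.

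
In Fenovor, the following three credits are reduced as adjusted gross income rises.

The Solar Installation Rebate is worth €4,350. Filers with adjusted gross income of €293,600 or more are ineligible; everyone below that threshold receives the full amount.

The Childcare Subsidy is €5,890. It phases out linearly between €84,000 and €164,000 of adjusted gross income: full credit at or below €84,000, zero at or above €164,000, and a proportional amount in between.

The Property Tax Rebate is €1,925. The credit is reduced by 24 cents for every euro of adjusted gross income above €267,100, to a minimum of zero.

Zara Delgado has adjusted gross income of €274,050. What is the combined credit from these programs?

Solar Installation Rebate: €274,050 is below the €293,600 cutoff, so the full €4,350 applies.
Childcare Subsidy: €274,050 is at or above €164,000, so the credit is €0.
Property Tax Rebate: 24% of the €6,950 excess over €267,100 is €1,668; credit = €1,925 − €1,668 = €257.
Total: €4,350 + €0 + €257 = €4,607.

€4,607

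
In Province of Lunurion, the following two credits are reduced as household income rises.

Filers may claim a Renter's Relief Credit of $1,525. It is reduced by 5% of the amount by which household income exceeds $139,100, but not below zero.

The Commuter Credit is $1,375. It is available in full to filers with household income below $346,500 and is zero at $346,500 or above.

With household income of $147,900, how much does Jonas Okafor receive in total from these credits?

Renter's Relief Credit: 5% of the $8,800 excess over $139,100 is $440; credit = $1,525 − $440 = $1,085.
Commuter Credit: $147,900 is below the $346,500 cutoff, so the full $1,375 applies.
Total: $1,085 + $1,375 = $2,460.

$2,460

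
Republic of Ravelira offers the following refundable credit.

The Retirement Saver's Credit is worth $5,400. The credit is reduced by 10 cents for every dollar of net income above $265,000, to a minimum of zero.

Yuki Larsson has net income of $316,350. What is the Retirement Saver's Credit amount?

$265

Retirement Saver's Credit: 10% of the $51,350 excess over $265,000 is $5,135; credit = $5,400 − $5,135 = $265.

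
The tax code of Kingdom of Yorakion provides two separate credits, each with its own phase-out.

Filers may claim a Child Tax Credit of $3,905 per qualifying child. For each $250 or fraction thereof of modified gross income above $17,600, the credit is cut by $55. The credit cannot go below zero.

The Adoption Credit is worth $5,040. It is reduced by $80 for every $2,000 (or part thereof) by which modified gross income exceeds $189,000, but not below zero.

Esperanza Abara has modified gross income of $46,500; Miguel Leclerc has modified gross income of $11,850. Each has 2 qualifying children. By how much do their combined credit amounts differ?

$6,380

Esperanza ($46,500): Child Tax Credit: base = 2 × $3,905 = $7,810. income exceeds $17,600 by $28,900, which is 116 full-or-partial $250 increments; reduction = 116 × $55 = $6,380, leaving $1,430. Adoption Credit: $46,500 is at or below the $189,000 threshold, so the full $5,040 applies. total $1,430 + $5,040 = $6,470
Miguel ($11,850): Child Tax Credit: base = 2 × $3,905 = $7,810. $11,850 is at or below the $17,600 threshold, so the full $7,810 applies. Adoption Credit: $11,850 is at or below the $189,000 threshold, so the full $5,040 applies. total $7,810 + $5,040 = $12,850
Difference: |$6,470 − $12,850| = $6,380.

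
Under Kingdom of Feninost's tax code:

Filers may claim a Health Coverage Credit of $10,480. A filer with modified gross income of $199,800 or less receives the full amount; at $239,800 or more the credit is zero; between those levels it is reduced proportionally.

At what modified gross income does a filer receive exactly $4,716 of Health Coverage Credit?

$221,800

$4,716 is 4,716/10,480 of the full $10,480, so 5,764/10,480 of the $40,000 range has been used: income = $199,800 + $40,000 × 5,764/10,480 = $221,800.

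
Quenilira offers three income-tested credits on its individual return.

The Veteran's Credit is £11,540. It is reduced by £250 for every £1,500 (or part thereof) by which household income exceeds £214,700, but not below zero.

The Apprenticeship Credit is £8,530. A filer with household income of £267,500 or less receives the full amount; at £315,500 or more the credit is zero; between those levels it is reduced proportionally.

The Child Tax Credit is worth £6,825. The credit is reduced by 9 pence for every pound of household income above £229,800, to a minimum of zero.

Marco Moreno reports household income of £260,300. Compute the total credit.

Veteran's Credit: income exceeds £214,700 by £45,600, which is 31 full-or-partial £1,500 increments; reduction = 31 × £250 = £7,750, leaving £3,790.
Apprenticeship Credit: £260,300 is at or below the £267,500 threshold, so the full £8,530 applies.
Child Tax Credit: 9% of the £30,500 excess over £229,800 is £2,745; credit = £6,825 − £2,745 = £4,080.
Total: £3,790 + £8,530 + £4,080 = £16,400.

£16,400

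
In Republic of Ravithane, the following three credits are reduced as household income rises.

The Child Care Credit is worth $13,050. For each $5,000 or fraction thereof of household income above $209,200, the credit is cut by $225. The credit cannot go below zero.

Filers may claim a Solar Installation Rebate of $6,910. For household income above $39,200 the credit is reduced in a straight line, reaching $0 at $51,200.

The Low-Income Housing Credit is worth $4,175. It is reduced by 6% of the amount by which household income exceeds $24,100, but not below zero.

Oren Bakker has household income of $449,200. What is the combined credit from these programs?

Child Care Credit: income exceeds $209,200 by $240,000, which is 48 full-or-partial $5,000 increments; reduction = 48 × $225 = $10,800, leaving $2,250.
Solar Installation Rebate: $449,200 is at or above $51,200, so the credit is $0.
Low-Income Housing Credit: 6% of the $425,100 excess over $24,100 is $25,506 ≥ base, so the credit is $0.
Total: $2,250 + $0 + $0 = $2,250.

$2,250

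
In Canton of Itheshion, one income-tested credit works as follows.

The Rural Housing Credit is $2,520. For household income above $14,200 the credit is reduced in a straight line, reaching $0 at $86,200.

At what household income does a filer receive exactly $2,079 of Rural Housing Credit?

$26,800

$2,079 is 2,079/2,520 of the full $2,520, so 441/2,520 of the $72,000 range has been used: income = $14,200 + $72,000 × 441/2,520 = $26,800.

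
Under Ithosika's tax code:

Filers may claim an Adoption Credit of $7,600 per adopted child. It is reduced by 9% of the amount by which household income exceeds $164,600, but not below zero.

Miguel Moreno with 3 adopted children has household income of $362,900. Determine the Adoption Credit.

Adoption Credit: base = 3 × $7,600 = $22,800. 9% of the $198,300 excess over $164,600 is $17,847; credit = $22,800 − $17,847 = $4,953.

$4,953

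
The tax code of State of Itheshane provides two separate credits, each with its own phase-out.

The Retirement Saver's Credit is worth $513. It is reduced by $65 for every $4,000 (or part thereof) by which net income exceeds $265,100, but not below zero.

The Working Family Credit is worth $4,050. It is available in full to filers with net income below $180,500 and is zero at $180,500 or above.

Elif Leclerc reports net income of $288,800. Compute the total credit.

$123

Retirement Saver's Credit: income exceeds $265,100 by $23,700, which is 6 full-or-partial $4,000 increments; reduction = 6 × $65 = $390, leaving $123.
Working Family Credit: $288,800 meets or exceeds the $180,500 cutoff, so the credit is $0.
Total: $123 + $0 = $123.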